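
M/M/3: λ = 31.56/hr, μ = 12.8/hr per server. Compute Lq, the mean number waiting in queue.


a = λ/μ = 2.4656; ρ = a/3 = 0.8219
P₀ = 0.048708
Lq = P₀·a^c·ρ / (c!·(1−ρ)²) = 0.048708·14.98929·0.8219/(6·0.03173)
= 3.15202

Final: 3.15202


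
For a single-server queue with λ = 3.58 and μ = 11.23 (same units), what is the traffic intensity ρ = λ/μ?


ρ = λ/μ = 3.58/11.23 = 0.3188

Final: 0.3188


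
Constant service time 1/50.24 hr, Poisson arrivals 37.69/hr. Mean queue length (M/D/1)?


ρ = 37.69/50.24 = 0.7502
M/D/1: Lq = ρ²/(2(1−ρ)) = 0.5628/(2·0.2498) = 1.12649

Final: 1.12649


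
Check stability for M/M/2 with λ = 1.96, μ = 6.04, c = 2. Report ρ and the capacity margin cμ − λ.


Total capacity cμ = 2·6.04 = 12.08/hr
ρ = λ/(cμ) = 1.96/12.08 = 0.1623
Stable ⇔ ρ < 1: YES
Spare capacity = cμ − λ = 12.08 − 1.96 = 10.12/hr

Final: ρ = 0.1623; stable; margin = 10.12/hr


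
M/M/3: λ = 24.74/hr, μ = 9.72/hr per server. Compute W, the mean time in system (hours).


a = 2.5453; ρ = 0.8484; P₀ = 0.040136
Lq = P₀·a^c·ρ/(c!(1−ρ)²) = 4.07313
Wq = Lq/λ = 4.07313/24.74 = 0.16464 hr
W = Wq + 1/μ = 0.16464 + 0.10288 = 0.26752 hr

Final: 0.26752 hr


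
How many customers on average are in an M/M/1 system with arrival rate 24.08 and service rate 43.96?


ρ = λ/μ = 24.08/43.96 = 0.5478
L = ρ/(1−ρ) = 0.5478/(1 − 0.5478) = 0.5478/0.4522 = 1.2113

Final: 1.2113


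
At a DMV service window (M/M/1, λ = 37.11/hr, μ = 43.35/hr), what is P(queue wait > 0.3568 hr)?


ρ = 37.11/43.35 = 0.8561
P(Wq > t) = ρ·e^{−(μ−λ)t} = 0.8561·e^{−2.2264}
= 0.8561·0.107913 = 0.092379

Final: 0.092379


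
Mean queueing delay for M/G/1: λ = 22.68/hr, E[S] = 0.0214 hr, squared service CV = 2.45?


ρ = λ·E[S] = 22.68·0.0214 = 0.4854
E[S²] = E[S]²(1+C_s²) = 0.0214²·(1+2.45) = 0.001580
Wq = λ·E[S²]/(2(1−ρ)) = 22.68·0.001580/(2·0.5146) = 0.03481 hr

Final: 0.03481 hr


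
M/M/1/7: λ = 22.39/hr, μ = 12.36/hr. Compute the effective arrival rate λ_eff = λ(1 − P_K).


ρ = 1.8115; P_K = (1−ρ)ρ^7/(1−ρ^8) = 0.451865
λ_eff = λ(1 − P_K) = 22.39·(1 − 0.451865) = 22.39·0.548135 = 12.2727 /hr

Final: 12.2727 /hr


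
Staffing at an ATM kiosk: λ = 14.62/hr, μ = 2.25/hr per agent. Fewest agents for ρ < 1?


Stability requires cμ > λ ⇔ c > λ/μ.
λ/μ = 14.62/2.25 = 6.4978
Minimum integer c = ⌊6.4978⌋ + 1 = 7
Check: 7·2.25 = 15.75 > 14.62, while 6·2.25 = 13.50 ≤ 14.62

Final: 7 servers


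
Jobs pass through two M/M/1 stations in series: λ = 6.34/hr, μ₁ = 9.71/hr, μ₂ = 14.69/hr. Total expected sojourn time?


Each node sees arrival rate λ = 6.34/hr (tandem ⇒ throughput preserved).
W₁ = 1/(μ₁−λ) = 1/(9.71−6.34) = 0.29674 hr
W₂ = 1/(μ₂−λ) = 1/(14.69−6.34) = 0.11976 hr
W_total = W₁ + W₂ = 0.29674 + 0.11976 = 0.41650 hr

Final: 0.41650 hr


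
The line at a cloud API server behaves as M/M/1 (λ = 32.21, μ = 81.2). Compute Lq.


ρ = 32.21/81.2 = 0.3967
Lq = ρ²/(1−ρ) = 0.1574/0.6033 = 0.2608

Final: 0.2608


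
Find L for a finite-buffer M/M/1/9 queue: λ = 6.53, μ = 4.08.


ρ = 6.53/4.08 = 1.6005
L = ρ[1 − (K+1)ρ^K + Kρ^(K+1)] / [(1−ρ)(1−ρ^(K+1))]
Numerator: 1.6005·(1 − 10·68.909193 + 9·110.288488) = 487.356403
Denominator: (-0.6005)·(-109.288488) = 65.626665
L = 487.356403/65.626665 = 7.4262

Final: 7.4262


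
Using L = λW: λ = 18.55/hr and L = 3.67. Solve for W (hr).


W = L/λ = 3.67/18.55 = 0.1978 hr

Final: 0.1978 hr


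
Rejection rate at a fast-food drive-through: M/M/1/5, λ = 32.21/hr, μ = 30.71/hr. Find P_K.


ρ = λ/μ = 32.21/30.71 = 1.0488
P_K = (1−ρ)ρ^K/(1−ρ^(K+1)) = (-0.04884·1.269272)/(1 − 1.331268)
= -0.061996/-0.331268 = 0.187149

Final: 0.187149


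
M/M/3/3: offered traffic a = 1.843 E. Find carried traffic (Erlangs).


B(3,1.843) = 0.186822 (Erlang-B)
Carried load = a(1 − B) = 1.843·(1 − 0.186822) = 1.843·0.813178 = 1.4987 E

Final: 1.4987 Erlangs


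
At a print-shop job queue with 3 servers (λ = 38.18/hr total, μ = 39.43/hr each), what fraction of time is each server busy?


ρ = λ/(cμ) = 38.18/(3·39.43) = 38.18/118.29 = 0.3228

Final: 0.3228


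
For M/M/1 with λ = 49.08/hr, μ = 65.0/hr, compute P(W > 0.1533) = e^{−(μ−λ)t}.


W ~ Exponential(μ−λ) for M/M/1.
μ − λ = 65.0 − 49.08 = 15.9200
P(W > t) = e^{−(μ−λ)t} = e^{−2.4405} = 0.087114

Final: 0.087114


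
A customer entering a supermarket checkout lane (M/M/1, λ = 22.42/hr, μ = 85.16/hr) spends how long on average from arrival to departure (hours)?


W = 1/(μ−λ) = 1/(85.16 − 22.42) = 1/62.74 = 0.01594 hr

Final: 0.01594 hr


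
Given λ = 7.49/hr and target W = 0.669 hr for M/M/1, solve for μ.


W = 1/(μ−λ) ⇒ μ − λ = 1/W = 1/0.669 = 1.4948
μ = λ + 1/W = 7.49 + 1.4948 = 8.9848 per hr

Final: 8.9848 /hr


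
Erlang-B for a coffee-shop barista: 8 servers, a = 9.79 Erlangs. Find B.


B(c,a) = (a^c/c!) / Σ_{k=0}^{c} a^k/k!
a^8/8! = 2092.864016
Σ terms (k=0..8): 1.00000 + 9.79000 + 47.92205 + 156.38562 + 382.75381 + 749.43197 + 1222.82316 + 1710.20553 + 2092.86402 = 6373.176153
B = 2092.864016/6373.176153 = 0.328386

Final: 0.328386


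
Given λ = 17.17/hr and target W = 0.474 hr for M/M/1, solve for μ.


W = 1/(μ−λ) ⇒ μ − λ = 1/W = 1/0.474 = 2.1097
μ = λ + 1/W = 17.17 + 2.1097 = 19.2797 per hr

Final: 19.2797 /hr


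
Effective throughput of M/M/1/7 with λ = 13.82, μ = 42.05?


ρ = 0.3287; P_K = (1−ρ)ρ^7/(1−ρ^8) = 0.0002781
λ_eff = λ(1 − P_K) = 13.82·(1 − 0.0002781) = 13.82·0.999722 = 13.8162 /hr

Final: 13.8162 /hr


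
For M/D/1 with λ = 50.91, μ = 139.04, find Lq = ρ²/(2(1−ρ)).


ρ = 50.91/139.04 = 0.3662
M/D/1: Lq = ρ²/(2(1−ρ)) = 0.1341/(2·0.6338) = 0.10576

Final: 0.10576


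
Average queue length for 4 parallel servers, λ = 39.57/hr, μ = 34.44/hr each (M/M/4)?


a = λ/μ = 1.1490; ρ = a/4 = 0.2872
P₀ = 0.316089
Lq = P₀·a^c·ρ / (c!·(1−ρ)²) = 0.316089·1.74266·0.2872/(24·0.50803)
= 0.01298

Final: 0.01298


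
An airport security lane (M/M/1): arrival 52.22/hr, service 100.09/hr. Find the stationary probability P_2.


ρ = 52.22/100.09 = 0.5217
P_n = (1−ρ)·ρ^n = (1 − 0.5217)·0.5217^2 = 0.4783·0.272203 = 0.130186

Final: 0.130186


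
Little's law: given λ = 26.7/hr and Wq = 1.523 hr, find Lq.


Lq = λWq = 26.7·1.523 = 40.6641

Final: 40.6641


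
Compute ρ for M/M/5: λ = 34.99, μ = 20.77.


ρ = λ/(cμ) = 34.99/(5·20.77) = 34.99/103.85 = 0.3369

Final: 0.3369


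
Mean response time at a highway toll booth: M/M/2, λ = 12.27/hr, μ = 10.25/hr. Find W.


a = 1.1971; ρ = 0.5985; P₀ = 0.251144
Lq = P₀·a^c·ρ/(c!(1−ρ)²) = 0.66824
Wq = Lq/λ = 0.66824/12.27 = 0.05446 hr
W = Wq + 1/μ = 0.05446 + 0.09756 = 0.15202 hr

Final: 0.15202 hr


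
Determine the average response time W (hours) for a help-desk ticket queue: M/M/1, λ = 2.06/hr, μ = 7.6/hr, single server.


W = 1/(μ−λ) = 1/(7.6 − 2.06) = 1/5.54 = 0.1805 hr

Final: 0.1805 hr


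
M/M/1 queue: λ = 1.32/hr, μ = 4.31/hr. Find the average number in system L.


ρ = λ/μ = 1.32/4.31 = 0.3063
L = ρ/(1−ρ) = 0.3063/(1 − 0.3063) = 0.3063/0.6937 = 0.4415

Final: 0.4415


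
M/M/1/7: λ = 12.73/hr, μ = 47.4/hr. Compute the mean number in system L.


ρ = 12.73/47.4 = 0.2686
L = ρ[1 − (K+1)ρ^K + Kρ^(K+1)] / [(1−ρ)(1−ρ^(K+1))]
Numerator: 0.2686·(1 − 8·0.0001008 + 7·0.00002706) = 0.268400
Denominator: (0.7314)·(0.999973) = 0.731415
L = 0.268400/0.731415 = 0.3670

Final: 0.3670


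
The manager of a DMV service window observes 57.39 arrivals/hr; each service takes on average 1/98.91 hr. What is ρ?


ρ = λ/μ = 57.39/98.91 = 0.5802

Final: 0.5802


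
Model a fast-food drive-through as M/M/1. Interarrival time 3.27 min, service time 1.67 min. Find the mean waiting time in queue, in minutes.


λ = 60/3.27 = 18.3486 /hr
μ = 60/1.67 = 35.9281 /hr
ρ = λ/μ = 18.3486/35.9281 = 0.5107
Wq = ρ/(μ−λ) = 0.5107/(35.9281−18.3486) = 0.02905 hr
In minutes: 0.02905·60 = 1.743 min

Final: 1.743 min


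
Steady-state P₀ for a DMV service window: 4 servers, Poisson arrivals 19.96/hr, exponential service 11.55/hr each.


a = λ/μ = 19.96/11.55 = 1.7281; ρ = a/c = 0.4320
Σ_{k=0}^{3} a^k/k! (terms k=0..3) = 1.00000 + 1.72814 + 1.49323 + 0.86017 = 5.08154
Tail: a^4/(4!(1−ρ)) = 8.91896/(24·0.5680) = 0.65431
P₀ = 1/(5.08154 + 0.65431) = 1/5.73585 = 0.174342

Final: 0.174342


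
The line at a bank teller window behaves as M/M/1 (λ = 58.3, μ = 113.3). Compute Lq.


ρ = 58.3/113.3 = 0.5146
Lq = ρ²/(1−ρ) = 0.2648/0.4854 = 0.5454

Final: 0.5454


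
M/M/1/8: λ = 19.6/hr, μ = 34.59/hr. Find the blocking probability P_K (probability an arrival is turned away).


ρ = λ/μ = 19.6/34.59 = 0.5666
P_K = (1−ρ)ρ^K/(1−ρ^(K+1)) = (0.4334·0.010628)/(1 − 0.006022)
= 0.004606/0.993978 = 0.004634

Final: 0.004634


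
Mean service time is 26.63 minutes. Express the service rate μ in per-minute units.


μ = 1/(service time) in consistent units.
1 minute = 1 min, so μ = 1/26.63 = 0.03755 per minute

Final: 0.03755 /min


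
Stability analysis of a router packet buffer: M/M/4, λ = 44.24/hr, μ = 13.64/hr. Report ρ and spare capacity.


Total capacity cμ = 4·13.64 = 54.56/hr
ρ = λ/(cμ) = 44.24/54.56 = 0.8109
Stable ⇔ ρ < 1: YES
Spare capacity = cμ − λ = 54.56 − 44.24 = 10.32/hr

Final: ρ = 0.8109; stable; margin = 10.32/hr


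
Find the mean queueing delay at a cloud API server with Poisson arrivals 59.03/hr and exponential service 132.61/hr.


ρ = 59.03/132.61 = 0.4451
Wq = ρ/(μ−λ) = 0.4451/(132.61 − 59.03) = 0.4451/73.58 = 0.006050 hr

Final: 0.006050 hr


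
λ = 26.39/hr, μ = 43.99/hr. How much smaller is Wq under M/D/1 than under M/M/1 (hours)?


ρ = 26.39/43.99 = 0.5999
Wq(M/M/1) = ρ/(μ−λ) = 0.5999/17.60 = 0.03409 hr
Wq(M/D/1) = ρ/(2(μ−λ)) = 0.01704 hr
Savings = 0.03409 − 0.01704 = 0.01704 hr

Final: 0.01704 hr


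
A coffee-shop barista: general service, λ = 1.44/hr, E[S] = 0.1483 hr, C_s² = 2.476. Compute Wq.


ρ = λ·E[S] = 1.44·0.1483 = 0.2136
E[S²] = E[S]²(1+C_s²) = 0.1483²·(1+2.476) = 0.076447
Wq = λ·E[S²]/(2(1−ρ)) = 1.44·0.076447/(2·0.7864) = 0.06999 hr

Final: 0.06999 hr


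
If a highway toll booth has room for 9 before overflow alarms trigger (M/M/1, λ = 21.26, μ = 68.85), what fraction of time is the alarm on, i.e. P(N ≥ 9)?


ρ = 21.26/68.85 = 0.3088
P(N ≥ n) = ρ^n = 0.3088^9 = 0.00002552

Final: 0.00002552


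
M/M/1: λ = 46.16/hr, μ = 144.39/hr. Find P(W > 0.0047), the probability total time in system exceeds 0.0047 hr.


W ~ Exponential(μ−λ) for M/M/1.
μ − λ = 144.39 − 46.16 = 98.2300
P(W > t) = e^{−(μ−λ)t} = e^{−0.4617} = 0.630223

Final: 0.630223


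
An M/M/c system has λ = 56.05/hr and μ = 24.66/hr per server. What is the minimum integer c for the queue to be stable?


Stability requires cμ > λ ⇔ c > λ/μ.
λ/μ = 56.05/24.66 = 2.2729
Minimum integer c = ⌊2.2729⌋ + 1 = 3
Check: 3·24.66 = 73.98 > 56.05, while 2·24.66 = 49.32 ≤ 56.05

Final: 3 servers


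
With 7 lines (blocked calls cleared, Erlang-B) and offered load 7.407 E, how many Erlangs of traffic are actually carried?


B(7,7.407) = 0.273666 (Erlang-B)
Carried load = a(1 − B) = 7.407·(1 − 0.273666) = 7.407·0.726334 = 5.3800 E

Final: 5.3800 Erlangs


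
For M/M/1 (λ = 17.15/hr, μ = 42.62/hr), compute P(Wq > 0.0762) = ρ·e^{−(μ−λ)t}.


ρ = 17.15/42.62 = 0.4024
P(Wq > t) = ρ·e^{−(μ−λ)t} = 0.4024·e^{−1.9408}
= 0.4024·0.143587 = 0.057778

Final: 0.057778


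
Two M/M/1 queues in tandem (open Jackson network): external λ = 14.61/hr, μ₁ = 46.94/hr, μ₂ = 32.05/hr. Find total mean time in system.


Each node sees arrival rate λ = 14.61/hr (tandem ⇒ throughput preserved).
W₁ = 1/(μ₁−λ) = 1/(46.94−14.61) = 0.03093 hr
W₂ = 1/(μ₂−λ) = 1/(32.05−14.61) = 0.05734 hr
W_total = W₁ + W₂ = 0.03093 + 0.05734 = 0.08827 hr

Final: 0.08827 hr


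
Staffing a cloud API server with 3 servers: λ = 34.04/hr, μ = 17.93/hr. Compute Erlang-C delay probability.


a = λ/μ = 1.8985; ρ = a/3 = 0.6328
P₀ = 0.128095 (from M/M/c formula)
C(c,a) = [a^c/(c!(1−ρ))]·P₀ = [6.84270/(6·0.3672)]·0.128095
= 3.10607·0.128095 = 0.397872

Final: 0.397872


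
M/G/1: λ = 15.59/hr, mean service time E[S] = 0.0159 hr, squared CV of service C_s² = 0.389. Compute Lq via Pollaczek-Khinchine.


ρ = λ·E[S] = 15.59·0.0159 = 0.2479
Lq = ρ²(1+C_s²)/(2(1−ρ)) = 0.06144·(1+0.389)/(2·0.7521)
= 0.06144·1.3890/1.5042 = 0.05674

Final: 0.05674


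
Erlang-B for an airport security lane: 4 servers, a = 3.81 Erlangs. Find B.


B(c,a) = (a^c/c!) / Σ_{k=0}^{c} a^k/k!
a^4/4! = 8.779882
Σ terms (k=0..4): 1.00000 + 3.81000 + 7.25805 + 9.21772 + 8.77988 = 30.065655
B = 8.779882/30.065655 = 0.292024

Final: 0.292024


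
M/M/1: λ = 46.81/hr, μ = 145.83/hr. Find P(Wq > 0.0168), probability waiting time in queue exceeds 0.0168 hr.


ρ = 46.81/145.83 = 0.3210
P(Wq > t) = ρ·e^{−(μ−λ)t} = 0.3210·e^{−1.6635}
= 0.3210·0.189468 = 0.060817

Final: 0.060817


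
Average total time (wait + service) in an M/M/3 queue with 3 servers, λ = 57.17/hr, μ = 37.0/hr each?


a = 1.5451; ρ = 0.5150; P₀ = 0.199735
Lq = P₀·a^c·ρ/(c!(1−ρ)²) = 0.26893
Wq = Lq/λ = 0.26893/57.17 = 0.004704 hr
W = Wq + 1/μ = 0.004704 + 0.02703 = 0.03173 hr

Final: 0.03173 hr


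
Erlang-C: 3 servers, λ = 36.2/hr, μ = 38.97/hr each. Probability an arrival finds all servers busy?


a = λ/μ = 0.9289; ρ = a/3 = 0.3096
P₀ = 0.391561 (from M/M/c formula)
C(c,a) = [a^c/(c!(1−ρ))]·P₀ = [0.80156/(6·0.6904)]·0.391561
= 0.19351·0.391561 = 0.075772

Final: 0.075772


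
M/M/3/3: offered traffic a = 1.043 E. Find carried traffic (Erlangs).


B(3,1.043) = 0.068120 (Erlang-B)
Carried load = a(1 − B) = 1.043·(1 − 0.068120) = 1.043·0.931880 = 0.9720 E

Final: 0.9720 Erlangs


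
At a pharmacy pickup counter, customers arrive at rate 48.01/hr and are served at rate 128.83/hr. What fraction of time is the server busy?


ρ = λ/μ = 48.01/128.83 = 0.3727

Final: 0.3727


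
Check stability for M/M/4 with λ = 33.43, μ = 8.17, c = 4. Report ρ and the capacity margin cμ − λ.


Total capacity cμ = 4·8.17 = 32.68/hr
ρ = λ/(cμ) = 33.43/32.68 = 1.0229
Stable ⇔ ρ < 1: NO
Spare capacity = cμ − λ = 32.68 − 33.43 = -0.75/hr

Final: ρ = 1.0229; unstable; margin = -0.75/hr


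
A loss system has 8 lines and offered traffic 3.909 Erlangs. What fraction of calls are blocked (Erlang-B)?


B(c,a) = (a^c/c!) / Σ_{k=0}^{c} a^k/k!
a^8/8! = 1.352088
Σ terms (k=0..8): 1.00000 + 3.90900 + 7.64014 + 9.95510 + 9.72862 + 7.60584 + 4.95520 + 2.76713 + 1.35209 = 48.913126
B = 1.352088/48.913126 = 0.027643

Final: 0.027643


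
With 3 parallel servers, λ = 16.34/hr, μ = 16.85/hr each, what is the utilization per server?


ρ = λ/(cμ) = 16.34/(3·16.85) = 16.34/50.55 = 0.3232

Final: 0.3232


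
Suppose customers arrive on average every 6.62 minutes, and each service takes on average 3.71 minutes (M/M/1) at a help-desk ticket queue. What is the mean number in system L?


λ = 60/6.62 = 9.0634 /hr
μ = 60/3.71 = 16.1725 /hr
ρ = λ/μ = 9.0634/16.1725 = 0.5604
L = ρ/(1−ρ) = 0.5604/0.4396 = 1.2749

Final: 1.2749


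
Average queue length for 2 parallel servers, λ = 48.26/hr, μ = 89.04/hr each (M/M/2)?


a = λ/μ = 0.5420; ρ = a/2 = 0.2710
P₀ = 0.573562
Lq = P₀·a^c·ρ / (c!·(1−ρ)²) = 0.573562·0.29377·0.2710/(2·0.53144)
= 0.04296

Final: 0.04296


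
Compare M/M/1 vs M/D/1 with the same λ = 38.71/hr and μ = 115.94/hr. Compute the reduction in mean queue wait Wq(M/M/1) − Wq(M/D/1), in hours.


ρ = 38.71/115.94 = 0.3339
Wq(M/M/1) = ρ/(μ−λ) = 0.3339/77.23 = 0.004323 hr
Wq(M/D/1) = ρ/(2(μ−λ)) = 0.002162 hr
Savings = 0.004323 − 0.002162 = 0.002162 hr

Final: 0.002162 hr


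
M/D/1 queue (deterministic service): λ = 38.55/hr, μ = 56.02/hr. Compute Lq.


ρ = 38.55/56.02 = 0.6881
M/D/1: Lq = ρ²/(2(1−ρ)) = 0.4735/(2·0.3119) = 0.75925

Final: 0.75925


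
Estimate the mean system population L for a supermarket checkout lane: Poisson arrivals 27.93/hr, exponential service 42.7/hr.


ρ = λ/μ = 27.93/42.7 = 0.6541
L = ρ/(1−ρ) = 0.6541/(1 − 0.6541) = 0.6541/0.3459 = 1.8910

Final: 1.8910


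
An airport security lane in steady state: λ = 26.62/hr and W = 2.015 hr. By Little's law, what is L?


L = λW = 26.62·2.015 = 53.6393

Final: 53.6393


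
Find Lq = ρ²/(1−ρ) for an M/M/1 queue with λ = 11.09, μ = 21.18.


ρ = 11.09/21.18 = 0.5236
Lq = ρ²/(1−ρ) = 0.2742/0.4764 = 0.5755

Final: 0.5755


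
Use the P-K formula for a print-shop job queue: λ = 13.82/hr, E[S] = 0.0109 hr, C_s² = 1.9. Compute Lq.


ρ = λ·E[S] = 13.82·0.0109 = 0.1506
Lq = ρ²(1+C_s²)/(2(1−ρ)) = 0.02269·(1+1.9)/(2·0.8494)
= 0.02269·2.9000/1.6987 = 0.03874

Final: 0.03874


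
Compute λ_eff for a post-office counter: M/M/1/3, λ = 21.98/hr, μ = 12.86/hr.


ρ = 1.7092; P_K = (1−ρ)ρ^3/(1−ρ^4) = 0.469997
λ_eff = λ(1 − P_K) = 21.98·(1 − 0.469997) = 21.98·0.530003 = 11.6495 /hr

Final: 11.6495 /hr


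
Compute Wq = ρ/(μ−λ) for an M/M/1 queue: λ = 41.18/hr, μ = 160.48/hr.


ρ = 41.18/160.48 = 0.2566
Wq = ρ/(μ−λ) = 0.2566/(160.48 − 41.18) = 0.2566/119.30 = 0.002151 hr

Final: 0.002151 hr


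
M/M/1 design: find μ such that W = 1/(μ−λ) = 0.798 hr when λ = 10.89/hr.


W = 1/(μ−λ) ⇒ μ − λ = 1/W = 1/0.798 = 1.2531
μ = λ + 1/W = 10.89 + 1.2531 = 12.1431 per hr

Final: 12.1431 /hr


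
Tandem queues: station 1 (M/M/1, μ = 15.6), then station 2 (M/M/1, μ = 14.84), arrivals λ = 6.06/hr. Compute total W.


Each node sees arrival rate λ = 6.06/hr (tandem ⇒ throughput preserved).
W₁ = 1/(μ₁−λ) = 1/(15.6−6.06) = 0.10482 hr
W₂ = 1/(μ₂−λ) = 1/(14.84−6.06) = 0.11390 hr
W_total = W₁ + W₂ = 0.10482 + 0.11390 = 0.21872 hr

Final: 0.21872 hr


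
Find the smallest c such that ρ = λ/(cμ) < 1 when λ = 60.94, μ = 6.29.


Stability requires cμ > λ ⇔ c > λ/μ.
λ/μ = 60.94/6.29 = 9.6884
Minimum integer c = ⌊9.6884⌋ + 1 = 10
Check: 10·6.29 = 62.90 > 60.94, while 9·6.29 = 56.61 ≤ 60.94

Final: 10 servers


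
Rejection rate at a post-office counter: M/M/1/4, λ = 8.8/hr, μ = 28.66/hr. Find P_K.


ρ = λ/μ = 8.8/28.66 = 0.3070
P_K = (1−ρ)ρ^K/(1−ρ^(K+1)) = (0.6930·0.008888)/(1 − 0.002729)
= 0.006159/0.997271 = 0.006176

Final: 0.006176


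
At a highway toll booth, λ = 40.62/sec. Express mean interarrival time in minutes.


Mean interarrival time = 1/λ = 1/40.62 second = 0.02462 second
In minutes: 0.02462 × 0.0166667 = 0.0004103 min

Final: 0.0004103 min


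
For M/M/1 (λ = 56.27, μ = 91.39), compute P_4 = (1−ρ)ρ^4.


ρ = 56.27/91.39 = 0.6157
P_n = (1−ρ)·ρ^n = (1 − 0.6157)·0.6157^4 = 0.3843·0.143719 = 0.055229

Final: 0.055229


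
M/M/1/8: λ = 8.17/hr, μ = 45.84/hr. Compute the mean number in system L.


ρ = 8.17/45.84 = 0.1782
L = ρ[1 − (K+1)ρ^K + Kρ^(K+1)] / [(1−ρ)(1−ρ^(K+1))]
Numerator: 0.1782·(1 − 9·0.000001018 + 8·0.0000001815) = 0.178227
Denominator: (0.8218)·(1.000000) = 0.821771
L = 0.178227/0.821771 = 0.2169

Final: 0.2169


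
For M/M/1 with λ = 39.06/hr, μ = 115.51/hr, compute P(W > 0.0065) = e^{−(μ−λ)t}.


W ~ Exponential(μ−λ) for M/M/1.
μ − λ = 115.51 − 39.06 = 76.4500
P(W > t) = e^{−(μ−λ)t} = e^{−0.4969} = 0.608399

Final: 0.608399


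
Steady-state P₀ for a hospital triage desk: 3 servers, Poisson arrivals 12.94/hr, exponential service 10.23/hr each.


a = λ/μ = 12.94/10.23 = 1.2649; ρ = a/c = 0.4216
Σ_{k=0}^{2} a^k/k! (terms k=0..2) = 1.00000 + 1.26491 + 0.80000 = 3.06490
Tail: a^3/(3!(1−ρ)) = 2.02384/(6·0.5784) = 0.58321
P₀ = 1/(3.06490 + 0.58321) = 1/3.64811 = 0.274115

Final: 0.274115


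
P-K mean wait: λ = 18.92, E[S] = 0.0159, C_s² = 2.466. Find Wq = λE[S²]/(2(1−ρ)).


ρ = λ·E[S] = 18.92·0.0159 = 0.3008
E[S²] = E[S]²(1+C_s²) = 0.0159²·(1+2.466) = 0.0008762
Wq = λ·E[S²]/(2(1−ρ)) = 18.92·0.0008762/(2·0.6992) = 0.01186 hr

Final: 0.01186 hr


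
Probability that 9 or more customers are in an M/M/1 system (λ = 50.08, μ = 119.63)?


ρ = 50.08/119.63 = 0.4186
P(N ≥ n) = ρ^n = 0.4186^9 = 0.0003948

Final: 0.0003948


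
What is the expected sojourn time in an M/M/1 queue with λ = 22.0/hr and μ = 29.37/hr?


W = 1/(μ−λ) = 1/(29.37 − 22.0) = 1/7.37 = 0.1357 hr

Final: 0.1357 hr


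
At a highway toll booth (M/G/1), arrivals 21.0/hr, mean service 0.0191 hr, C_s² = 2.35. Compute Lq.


ρ = λ·E[S] = 21.0·0.0191 = 0.4011
Lq = ρ²(1+C_s²)/(2(1−ρ)) = 0.1609·(1+2.35)/(2·0.5989)
= 0.1609·3.3500/1.1978 = 0.44995

Final: 0.44995


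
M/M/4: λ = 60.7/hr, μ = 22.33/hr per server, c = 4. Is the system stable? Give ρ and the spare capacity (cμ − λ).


Total capacity cμ = 4·22.33 = 89.32/hr
ρ = λ/(cμ) = 60.7/89.32 = 0.6796
Stable ⇔ ρ < 1: YES
Spare capacity = cμ − λ = 89.32 − 60.7 = 28.62/hr

Final: ρ = 0.6796; stable; margin = 28.62/hr


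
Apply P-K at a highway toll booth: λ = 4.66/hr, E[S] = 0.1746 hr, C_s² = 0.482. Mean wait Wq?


ρ = λ·E[S] = 4.66·0.1746 = 0.8136
E[S²] = E[S]²(1+C_s²) = 0.1746²·(1+0.482) = 0.045179
Wq = λ·E[S²]/(2(1−ρ)) = 4.66·0.045179/(2·0.1864) = 0.56485 hr

Final: 0.56485 hr


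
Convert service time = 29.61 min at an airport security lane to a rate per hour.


μ = 1/(service time) in consistent units.
1 hour = 60 min, so μ = 60/29.61 = 2.0263 per hour

Final: 2.0263 /hr


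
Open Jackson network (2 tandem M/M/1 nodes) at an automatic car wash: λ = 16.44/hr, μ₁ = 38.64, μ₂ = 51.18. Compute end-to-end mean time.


Each node sees arrival rate λ = 16.44/hr (tandem ⇒ throughput preserved).
W₁ = 1/(μ₁−λ) = 1/(38.64−16.44) = 0.04505 hr
W₂ = 1/(μ₂−λ) = 1/(51.18−16.44) = 0.02879 hr
W_total = W₁ + W₂ = 0.04505 + 0.02879 = 0.07383 hr

Final: 0.07383 hr


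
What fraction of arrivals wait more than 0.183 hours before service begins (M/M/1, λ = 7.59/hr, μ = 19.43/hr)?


ρ = 7.59/19.43 = 0.3906
P(Wq > t) = ρ·e^{−(μ−λ)t} = 0.3906·e^{−2.1667}
= 0.3906·0.114553 = 0.044748

Final: 0.044748


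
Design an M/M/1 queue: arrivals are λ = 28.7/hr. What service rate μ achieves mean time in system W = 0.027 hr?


W = 1/(μ−λ) ⇒ μ − λ = 1/W = 1/0.027 = 37.0370
μ = λ + 1/W = 28.7 + 37.0370 = 65.7370 per hr

Final: 65.7370 /hr


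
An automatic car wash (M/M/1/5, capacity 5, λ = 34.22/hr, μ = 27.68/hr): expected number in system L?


ρ = 34.22/27.68 = 1.2363
L = ρ[1 − (K+1)ρ^K + Kρ^(K+1)] / [(1−ρ)(1−ρ^(K+1))]
Numerator: 1.2363·(1 − 6·2.887817 + 5·3.570126) = 1.883744
Denominator: (-0.2363)·(-2.570126) = 0.607248
L = 1.883744/0.607248 = 3.1021

Final: 3.1021


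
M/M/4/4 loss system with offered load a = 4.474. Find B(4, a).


B(c,a) = (a^c/c!) / Σ_{k=0}^{c} a^k/k!
a^4/4! = 16.694472
Σ terms (k=0..4): 1.00000 + 4.47400 + 10.00834 + 14.92577 + 16.69447 = 47.102578
B = 16.694472/47.102578 = 0.354428

Final: 0.354428


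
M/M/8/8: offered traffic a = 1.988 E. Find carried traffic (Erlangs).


B(8,1.988) = 0.0008290 (Erlang-B)
Carried load = a(1 − B) = 1.988·(1 − 0.0008290) = 1.988·0.999171 = 1.9864 E

Final: 1.9864 Erlangs


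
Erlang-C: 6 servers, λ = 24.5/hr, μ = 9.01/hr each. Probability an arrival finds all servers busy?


a = λ/μ = 2.7192; ρ = a/6 = 0.4532
P₀ = 0.065313 (from M/M/c formula)
C(c,a) = [a^c/(c!(1−ρ))]·P₀ = [404.24789/(720·0.5468)]·0.065313
= 1.02680·0.065313 = 0.067064

Final: 0.067064


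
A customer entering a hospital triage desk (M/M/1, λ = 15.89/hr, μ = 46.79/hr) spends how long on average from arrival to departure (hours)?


W = 1/(μ−λ) = 1/(46.79 − 15.89) = 1/30.90 = 0.03236 hr

Final: 0.03236 hr


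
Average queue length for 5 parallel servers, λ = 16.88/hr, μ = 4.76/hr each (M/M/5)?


a = λ/μ = 3.5462; ρ = a/5 = 0.7092
P₀ = 0.024432
Lq = P₀·a^c·ρ / (c!·(1−ρ)²) = 0.024432·560.82511·0.7092/(120·0.08454)
= 0.95795

Final: 0.95795


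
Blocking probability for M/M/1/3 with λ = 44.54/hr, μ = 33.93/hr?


ρ = λ/μ = 44.54/33.93 = 1.3127
P_K = (1−ρ)ρ^K/(1−ρ^(K+1)) = (-0.3127·2.262034)/(1 − 2.969377)
= -0.707344/-1.969377 = 0.359171

Final: 0.359171


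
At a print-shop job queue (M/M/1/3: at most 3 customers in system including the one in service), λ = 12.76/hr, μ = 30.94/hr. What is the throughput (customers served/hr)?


ρ = 0.4124; P_K = (1−ρ)ρ^3/(1−ρ^4) = 0.042444
λ_eff = λ(1 − P_K) = 12.76·(1 − 0.042444) = 12.76·0.957556 = 12.2184 /hr

Final: 12.2184 /hr


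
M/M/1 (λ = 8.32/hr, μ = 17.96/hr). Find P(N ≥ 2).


ρ = 8.32/17.96 = 0.4633
P(N ≥ n) = ρ^n = 0.4633^2 = 0.214602

Final: 0.214602


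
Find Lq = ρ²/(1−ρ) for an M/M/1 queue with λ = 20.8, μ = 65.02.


ρ = 20.8/65.02 = 0.3199
Lq = ρ²/(1−ρ) = 0.1023/0.6801 = 0.1505

Final: 0.1505


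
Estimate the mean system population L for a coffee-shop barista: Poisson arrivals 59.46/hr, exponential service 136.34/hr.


ρ = λ/μ = 59.46/136.34 = 0.4361
L = ρ/(1−ρ) = 0.4361/(1 − 0.4361) = 0.4361/0.5639 = 0.7734

Final: 0.7734


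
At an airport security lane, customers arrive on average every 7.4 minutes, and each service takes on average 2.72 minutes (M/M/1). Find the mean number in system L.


λ = 60/7.4 = 8.1081 /hr
μ = 60/2.72 = 22.0588 /hr
ρ = λ/μ = 8.1081/22.0588 = 0.3676
L = ρ/(1−ρ) = 0.3676/0.6324 = 0.5812

Final: 0.5812


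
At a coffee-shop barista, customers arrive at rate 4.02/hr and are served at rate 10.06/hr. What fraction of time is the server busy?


ρ = λ/μ = 4.02/10.06 = 0.3996

Final: 0.3996


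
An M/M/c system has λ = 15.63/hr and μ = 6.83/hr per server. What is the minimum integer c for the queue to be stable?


Stability requires cμ > λ ⇔ c > λ/μ.
λ/μ = 15.63/6.83 = 2.2884
Minimum integer c = ⌊2.2884⌋ + 1 = 3
Check: 3·6.83 = 20.49 > 15.63, while 2·6.83 = 13.66 ≤ 15.63

Final: 3 servers


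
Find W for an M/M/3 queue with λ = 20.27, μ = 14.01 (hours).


a = 1.4468; ρ = 0.4823; P₀ = 0.223791
Lq = P₀·a^c·ρ/(c!(1−ρ)²) = 0.20325
Wq = Lq/λ = 0.20325/20.27 = 0.01003 hr
W = Wq + 1/μ = 0.01003 + 0.07138 = 0.08140 hr

Final: 0.08140 hr


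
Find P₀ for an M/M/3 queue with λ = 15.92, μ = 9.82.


a = λ/μ = 15.92/9.82 = 1.6212; ρ = a/c = 0.5404
Σ_{k=0}^{2} a^k/k! (terms k=0..2) = 1.00000 + 1.62118 + 1.31411 = 3.93530
Tail: a^3/(3!(1−ρ)) = 4.26084/(6·0.4596) = 1.54510
P₀ = 1/(3.93530 + 1.54510) = 1/5.48040 = 0.182468

Final: 0.182468


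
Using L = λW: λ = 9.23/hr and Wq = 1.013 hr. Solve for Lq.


Lq = λWq = 9.23·1.013 = 9.3500

Final: 9.3500


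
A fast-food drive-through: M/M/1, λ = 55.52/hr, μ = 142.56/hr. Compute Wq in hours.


ρ = 55.52/142.56 = 0.3895
Wq = ρ/(μ−λ) = 0.3895/(142.56 − 55.52) = 0.3895/87.04 = 0.004474 hr

Final: 0.004474 hr


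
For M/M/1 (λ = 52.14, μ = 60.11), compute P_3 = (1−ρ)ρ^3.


ρ = 52.14/60.11 = 0.8674
P_n = (1−ρ)·ρ^n = (1 − 0.8674)·0.8674^3 = 0.1326·0.652639 = 0.086534

Final: 0.086534


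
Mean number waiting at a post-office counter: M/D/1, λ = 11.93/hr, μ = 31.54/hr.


ρ = 11.93/31.54 = 0.3782
M/D/1: Lq = ρ²/(2(1−ρ)) = 0.1431/(2·0.6218) = 0.11506

Final: 0.11506


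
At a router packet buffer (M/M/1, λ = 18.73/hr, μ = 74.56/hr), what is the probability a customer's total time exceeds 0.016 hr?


W ~ Exponential(μ−λ) for M/M/1.
μ − λ = 74.56 − 18.73 = 55.8300
P(W > t) = e^{−(μ−λ)t} = e^{−0.8933} = 0.409311

Final: 0.409311


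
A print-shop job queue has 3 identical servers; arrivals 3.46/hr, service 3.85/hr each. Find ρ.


ρ = λ/(cμ) = 3.46/(3·3.85) = 3.46/11.55 = 0.2996

Final: 0.2996


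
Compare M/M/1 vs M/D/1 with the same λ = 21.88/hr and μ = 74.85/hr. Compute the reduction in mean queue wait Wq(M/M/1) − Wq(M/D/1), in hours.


ρ = 21.88/74.85 = 0.2923
Wq(M/M/1) = ρ/(μ−λ) = 0.2923/52.97 = 0.005519 hr
Wq(M/D/1) = ρ/(2(μ−λ)) = 0.002759 hr
Savings = 0.005519 − 0.002759 = 0.002759 hr

Final: 0.002759 hr


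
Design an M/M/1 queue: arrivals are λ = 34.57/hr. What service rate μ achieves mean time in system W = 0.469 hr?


W = 1/(μ−λ) ⇒ μ − λ = 1/W = 1/0.469 = 2.1322
μ = λ + 1/W = 34.57 + 2.1322 = 36.7022 per hr

Final: 36.7022 /hr


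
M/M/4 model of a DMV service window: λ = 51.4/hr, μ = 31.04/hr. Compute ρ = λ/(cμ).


ρ = λ/(cμ) = 51.4/(4·31.04) = 51.4/124.16 = 0.4140

Final: 0.4140


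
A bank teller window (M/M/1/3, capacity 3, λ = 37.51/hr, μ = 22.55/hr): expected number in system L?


ρ = 37.51/22.55 = 1.6634
L = ρ[1 − (K+1)ρ^K + Kρ^(K+1)] / [(1−ρ)(1−ρ^(K+1))]
Numerator: 1.6634·(1 − 4·4.602582 + 3·7.656003) = 9.244725
Denominator: (-0.6634)·(-6.656003) = 4.415690
L = 9.244725/4.415690 = 2.0936

Final: 2.0936


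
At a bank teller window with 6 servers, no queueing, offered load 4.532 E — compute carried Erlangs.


B(6,4.532) = 0.156573 (Erlang-B)
Carried load = a(1 − B) = 4.532·(1 − 0.156573) = 4.532·0.843427 = 3.8224 E

Final: 3.8224 Erlangs


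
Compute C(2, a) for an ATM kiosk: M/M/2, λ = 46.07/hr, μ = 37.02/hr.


a = λ/μ = 1.2445; ρ = a/2 = 0.6222
P₀ = 0.232870 (from M/M/c formula)
C(c,a) = [a^c/(c!(1−ρ))]·P₀ = [1.54869/(2·0.3778)]·0.232870
= 2.04978·0.232870 = 0.477332

Final: 0.477332


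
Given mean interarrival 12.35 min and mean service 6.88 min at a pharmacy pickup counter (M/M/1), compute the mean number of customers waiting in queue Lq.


λ = 60/12.35 = 4.8583 /hr
μ = 60/6.88 = 8.7209 /hr
ρ = λ/μ = 4.8583/8.7209 = 0.5571
Lq = ρ²/(1−ρ) = 0.3103/0.4429 = 0.7007

Final: 0.7007


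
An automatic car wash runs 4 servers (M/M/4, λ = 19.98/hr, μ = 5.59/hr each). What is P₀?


a = λ/μ = 19.98/5.59 = 3.5742; ρ = a/c = 0.8936
Σ_{k=0}^{3} a^k/k! (terms k=0..3) = 1.00000 + 3.57424 + 6.38759 + 7.61026 = 18.57210
Tail: a^4/(4!(1−ρ)) = 163.20547/(24·0.1064) = 63.88785
P₀ = 1/(18.57210 + 63.88785) = 1/82.45995 = 0.012127

Final: 0.012127


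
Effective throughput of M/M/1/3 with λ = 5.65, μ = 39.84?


ρ = 0.1418; P_K = (1−ρ)ρ^3/(1−ρ^4) = 0.002449
λ_eff = λ(1 − P_K) = 5.65·(1 − 0.002449) = 5.65·0.997551 = 5.6362 /hr

Final: 5.6362 /hr


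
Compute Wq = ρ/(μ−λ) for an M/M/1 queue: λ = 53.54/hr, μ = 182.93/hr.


ρ = 53.54/182.93 = 0.2927
Wq = ρ/(μ−λ) = 0.2927/(182.93 − 53.54) = 0.2927/129.39 = 0.002262 hr

Final: 0.002262 hr


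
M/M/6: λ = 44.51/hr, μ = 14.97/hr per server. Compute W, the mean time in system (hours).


a = 2.9733; ρ = 0.4955; P₀ = 0.050329
Lq = P₀·a^c·ρ/(c!(1−ρ)²) = 0.09405
Wq = Lq/λ = 0.09405/44.51 = 0.002113 hr
W = Wq + 1/μ = 0.002113 + 0.06680 = 0.06891 hr

Final: 0.06891 hr


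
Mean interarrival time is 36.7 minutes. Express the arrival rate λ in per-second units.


λ = 1/(interarrival time) in consistent units.
1 second = 0.0166667 min, so λ = 0.0166667/36.7 = 0.0004541 per second

Final: 0.0004541 /sec


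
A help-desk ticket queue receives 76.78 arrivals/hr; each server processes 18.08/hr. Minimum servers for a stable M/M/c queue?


Stability requires cμ > λ ⇔ c > λ/μ.
λ/μ = 76.78/18.08 = 4.2467
Minimum integer c = ⌊4.2467⌋ + 1 = 5
Check: 5·18.08 = 90.40 > 76.78, while 4·18.08 = 72.32 ≤ 76.78

Final: 5 servers


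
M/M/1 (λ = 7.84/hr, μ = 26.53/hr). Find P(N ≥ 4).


ρ = 7.84/26.53 = 0.2955
P(N ≥ n) = ρ^n = 0.2955^4 = 0.007626

Final: 0.007626


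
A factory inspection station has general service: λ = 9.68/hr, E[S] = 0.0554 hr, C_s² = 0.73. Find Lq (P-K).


ρ = λ·E[S] = 9.68·0.0554 = 0.5363
Lq = ρ²(1+C_s²)/(2(1−ρ)) = 0.2876·(1+0.73)/(2·0.4637)
= 0.2876·1.7300/0.9275 = 0.53644

Final: 0.53644


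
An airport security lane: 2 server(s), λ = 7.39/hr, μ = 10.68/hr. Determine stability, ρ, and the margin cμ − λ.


Total capacity cμ = 2·10.68 = 21.36/hr
ρ = λ/(cμ) = 7.39/21.36 = 0.3460
Stable ⇔ ρ < 1: YES
Spare capacity = cμ − λ = 21.36 − 7.39 = 13.97/hr

Final: ρ = 0.3460; stable; margin = 13.97/hr


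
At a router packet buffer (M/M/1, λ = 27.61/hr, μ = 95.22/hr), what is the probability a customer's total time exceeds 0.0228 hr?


W ~ Exponential(μ−λ) for M/M/1.
μ − λ = 95.22 − 27.61 = 67.6100
P(W > t) = e^{−(μ−λ)t} = e^{−1.5415} = 0.214058

Final: 0.214058


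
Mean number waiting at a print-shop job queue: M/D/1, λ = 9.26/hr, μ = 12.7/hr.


ρ = 9.26/12.7 = 0.7291
M/D/1: Lq = ρ²/(2(1−ρ)) = 0.5316/(2·0.2709) = 0.98136

Final: 0.98136


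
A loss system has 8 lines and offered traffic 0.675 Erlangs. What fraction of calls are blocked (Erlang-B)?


B(c,a) = (a^c/c!) / Σ_{k=0}^{c} a^k/k!
a^8/8! = 0.000001069
Σ terms (k=0..8): 1.00000 + 0.67500 + 0.22781 + 0.05126 + 0.008650 + 0.001168 + 0.0001314 + 0.00001267 + 0.000001069 = 1.964033
B = 0.000001069/1.964033 = 0.0000005442

Final: 0.0000005442


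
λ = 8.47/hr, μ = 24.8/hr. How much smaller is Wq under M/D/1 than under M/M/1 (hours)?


ρ = 8.47/24.8 = 0.3415
Wq(M/M/1) = ρ/(μ−λ) = 0.3415/16.33 = 0.02091 hr
Wq(M/D/1) = ρ/(2(μ−λ)) = 0.01046 hr
Savings = 0.02091 − 0.01046 = 0.01046 hr

Final: 0.01046 hr


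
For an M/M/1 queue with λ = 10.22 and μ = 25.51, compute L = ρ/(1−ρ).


ρ = λ/μ = 10.22/25.51 = 0.4006
L = ρ/(1−ρ) = 0.4006/(1 − 0.4006) = 0.4006/0.5994 = 0.6684

Final: 0.6684


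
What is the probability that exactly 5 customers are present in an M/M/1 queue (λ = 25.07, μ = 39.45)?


ρ = 25.07/39.45 = 0.6355
P_n = (1−ρ)·ρ^n = (1 − 0.6355)·0.6355^5 = 0.3645·0.103642 = 0.037779

Final: 0.037779


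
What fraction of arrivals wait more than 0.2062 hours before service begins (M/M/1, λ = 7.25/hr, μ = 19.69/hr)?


ρ = 7.25/19.69 = 0.3682
P(Wq > t) = ρ·e^{−(μ−λ)t} = 0.3682·e^{−2.5651}
= 0.3682·0.076909 = 0.028319

Final: 0.028319


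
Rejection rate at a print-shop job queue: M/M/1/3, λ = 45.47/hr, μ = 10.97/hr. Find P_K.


ρ = λ/μ = 45.47/10.97 = 4.1449
P_K = (1−ρ)ρ^K/(1−ρ^(K+1)) = (-3.1449·71.212295)/(1 − 295.170742)
= -223.958447/-294.170742 = 0.761321

Final: 0.761321


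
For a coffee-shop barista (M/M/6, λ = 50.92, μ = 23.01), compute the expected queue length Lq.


a = λ/μ = 2.2130; ρ = a/6 = 0.3688
P₀ = 0.109079
Lq = P₀·a^c·ρ / (c!·(1−ρ)²) = 0.109079·117.44395·0.3688/(720·0.39838)
= 0.01647

Final: 0.01647


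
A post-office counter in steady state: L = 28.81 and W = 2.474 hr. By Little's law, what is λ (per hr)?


λ = L/W = 28.81/2.474 = 11.6451 /hr

Final: 11.6451 /hr


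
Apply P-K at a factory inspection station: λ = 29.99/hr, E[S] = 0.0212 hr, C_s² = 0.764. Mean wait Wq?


ρ = λ·E[S] = 29.99·0.0212 = 0.6358
E[S²] = E[S]²(1+C_s²) = 0.0212²·(1+0.764) = 0.0007928
Wq = λ·E[S²]/(2(1−ρ)) = 29.99·0.0007928/(2·0.3642) = 0.03264 hr

Final: 0.03264 hr


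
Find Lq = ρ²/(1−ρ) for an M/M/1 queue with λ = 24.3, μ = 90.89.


ρ = 24.3/90.89 = 0.2674
Lq = ρ²/(1−ρ) = 0.07148/0.7326 = 0.09756

Final: 0.09756


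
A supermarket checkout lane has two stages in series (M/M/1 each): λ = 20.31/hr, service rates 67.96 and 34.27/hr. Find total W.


Each node sees arrival rate λ = 20.31/hr (tandem ⇒ throughput preserved).
W₁ = 1/(μ₁−λ) = 1/(67.96−20.31) = 0.02099 hr
W₂ = 1/(μ₂−λ) = 1/(34.27−20.31) = 0.07163 hr
W_total = W₁ + W₂ = 0.02099 + 0.07163 = 0.09262 hr

Final: 0.09262 hr


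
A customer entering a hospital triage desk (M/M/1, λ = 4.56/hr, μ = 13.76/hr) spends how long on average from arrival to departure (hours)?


W = 1/(μ−λ) = 1/(13.76 − 4.56) = 1/9.20 = 0.1087 hr

Final: 0.1087 hr


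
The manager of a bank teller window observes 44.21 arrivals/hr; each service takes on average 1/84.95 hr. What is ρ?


ρ = λ/μ = 44.21/84.95 = 0.5204

Final: 0.5204


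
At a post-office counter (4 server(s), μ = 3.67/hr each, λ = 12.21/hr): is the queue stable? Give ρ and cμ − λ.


Total capacity cμ = 4·3.67 = 14.68/hr
ρ = λ/(cμ) = 12.21/14.68 = 0.8317
Stable ⇔ ρ < 1: YES
Spare capacity = cμ − λ = 14.68 − 12.21 = 2.47/hr

Final: ρ = 0.8317; stable; margin = 2.47/hr


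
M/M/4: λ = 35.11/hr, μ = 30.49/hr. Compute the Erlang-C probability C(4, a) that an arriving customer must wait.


a = λ/μ = 1.1515; ρ = a/4 = 0.2879
P₀ = 0.315269 (from M/M/c formula)
C(c,a) = [a^c/(c!(1−ρ))]·P₀ = [1.75830/(24·0.7121)]·0.315269
= 0.10288·0.315269 = 0.032435

Final: 0.032435


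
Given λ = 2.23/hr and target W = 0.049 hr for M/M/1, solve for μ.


W = 1/(μ−λ) ⇒ μ − λ = 1/W = 1/0.049 = 20.4082
μ = λ + 1/W = 2.23 + 20.4082 = 22.6382 per hr

Final: 22.6382 /hr


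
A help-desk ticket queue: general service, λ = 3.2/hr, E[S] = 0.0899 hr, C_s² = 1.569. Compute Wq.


ρ = λ·E[S] = 3.2·0.0899 = 0.2877
E[S²] = E[S]²(1+C_s²) = 0.0899²·(1+1.569) = 0.020763
Wq = λ·E[S²]/(2(1−ρ)) = 3.2·0.020763/(2·0.7123) = 0.04664 hr

Final: 0.04664 hr


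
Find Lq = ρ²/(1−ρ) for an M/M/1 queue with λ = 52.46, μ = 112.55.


ρ = 52.46/112.55 = 0.4661
Lq = ρ²/(1−ρ) = 0.2173/0.5339 = 0.4069

Final: 0.4069


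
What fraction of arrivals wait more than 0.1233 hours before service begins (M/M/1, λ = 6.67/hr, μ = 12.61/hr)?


ρ = 6.67/12.61 = 0.5289
P(Wq > t) = ρ·e^{−(μ−λ)t} = 0.5289·e^{−0.7324}
= 0.5289·0.480753 = 0.254292

Final: 0.254292


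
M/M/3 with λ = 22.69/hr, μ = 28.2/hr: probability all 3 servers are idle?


a = λ/μ = 22.69/28.2 = 0.8046; ρ = a/c = 0.2682
Σ_{k=0}^{2} a^k/k! (terms k=0..2) = 1.00000 + 0.80461 + 0.32370 = 2.12831
Tail: a^3/(3!(1−ρ)) = 0.52090/(6·0.7318) = 0.11864
P₀ = 1/(2.12831 + 0.11864) = 1/2.24694 = 0.445049

Final: 0.445049


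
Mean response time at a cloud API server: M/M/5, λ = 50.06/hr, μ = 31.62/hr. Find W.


a = 1.5832; ρ = 0.3166; P₀ = 0.204884
Lq = P₀·a^c·ρ/(c!(1−ρ)²) = 0.01151
Wq = Lq/λ = 0.01151/50.06 = 0.0002300 hr
W = Wq + 1/μ = 0.0002300 + 0.03163 = 0.03186 hr

Final: 0.03186 hr


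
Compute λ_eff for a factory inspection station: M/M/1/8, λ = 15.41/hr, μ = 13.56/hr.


ρ = 1.1364; P_K = (1−ρ)ρ^8/(1−ρ^9) = 0.175594
λ_eff = λ(1 − P_K) = 15.41·(1 − 0.175594) = 15.41·0.824406 = 12.7041 /hr

Final: 12.7041 /hr


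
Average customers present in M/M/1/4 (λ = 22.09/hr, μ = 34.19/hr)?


ρ = 22.09/34.19 = 0.6461
L = ρ[1 − (K+1)ρ^K + Kρ^(K+1)] / [(1−ρ)(1−ρ^(K+1))]
Numerator: 0.6461·(1 − 5·0.174255 + 4·0.112586) = 0.374131
Denominator: (0.3539)·(0.887414) = 0.314060
L = 0.374131/0.314060 = 1.1913

Final: 1.1913


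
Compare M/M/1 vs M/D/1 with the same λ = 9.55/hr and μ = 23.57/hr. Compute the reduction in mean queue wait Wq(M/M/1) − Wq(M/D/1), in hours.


ρ = 9.55/23.57 = 0.4052
Wq(M/M/1) = ρ/(μ−λ) = 0.4052/14.02 = 0.02890 hr
Wq(M/D/1) = ρ/(2(μ−λ)) = 0.01445 hr
Savings = 0.02890 − 0.01445 = 0.01445 hr

Final: 0.01445 hr
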